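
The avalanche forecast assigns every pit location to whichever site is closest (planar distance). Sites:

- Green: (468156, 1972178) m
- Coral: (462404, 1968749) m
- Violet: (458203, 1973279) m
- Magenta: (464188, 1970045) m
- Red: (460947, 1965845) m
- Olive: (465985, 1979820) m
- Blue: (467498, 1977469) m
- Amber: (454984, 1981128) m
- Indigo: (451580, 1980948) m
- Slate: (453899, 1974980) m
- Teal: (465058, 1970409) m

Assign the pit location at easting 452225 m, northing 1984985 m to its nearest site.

Squared distances to each site:
Green: 417816010.000; Coral: 367219737.000; Violet: 172766920.000; Magenta: 366316969.000; Red: 442412884.000; Olive: 216014825.000; Blue: 289754785.000; Amber: 22488530.000; Indigo: 16713394.000; Slate: 102902301.000; Teal: 377145665.000.
Minimum at Indigo.

Indigo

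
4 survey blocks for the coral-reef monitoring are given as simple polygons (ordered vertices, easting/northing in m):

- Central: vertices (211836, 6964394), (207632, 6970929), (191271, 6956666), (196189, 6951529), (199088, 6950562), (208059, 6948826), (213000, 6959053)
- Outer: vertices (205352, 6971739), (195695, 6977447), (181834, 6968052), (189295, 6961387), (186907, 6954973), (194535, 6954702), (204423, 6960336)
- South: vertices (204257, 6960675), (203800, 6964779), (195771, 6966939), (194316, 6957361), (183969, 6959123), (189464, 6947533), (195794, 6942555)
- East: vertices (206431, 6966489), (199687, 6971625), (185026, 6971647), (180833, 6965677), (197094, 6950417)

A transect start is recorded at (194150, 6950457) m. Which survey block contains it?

South

Cast a ray rightward from (194150, 6950457). For each polygon, the edges (by vertex number in listed order) whose endpoints lie on opposite sides of northing = 6950457, where each meets that height, and whether that is right or left of the point:
Central: 5–6 at easting≈199630.6 (right), 6–7 at easting≈208847.0 (right) → 2 crossings.
Outer: no edge straddles that height → 0 crossings.
South: 5–6 at easting≈188077.7 (left), 7–1 at easting≈199484.7 (right) → 1 crossing.
East: 4–5 at easting≈197051.4 (right), 5–1 at easting≈197117.2 (right) → 2 crossings.
Only South has an odd count, so the point is inside South.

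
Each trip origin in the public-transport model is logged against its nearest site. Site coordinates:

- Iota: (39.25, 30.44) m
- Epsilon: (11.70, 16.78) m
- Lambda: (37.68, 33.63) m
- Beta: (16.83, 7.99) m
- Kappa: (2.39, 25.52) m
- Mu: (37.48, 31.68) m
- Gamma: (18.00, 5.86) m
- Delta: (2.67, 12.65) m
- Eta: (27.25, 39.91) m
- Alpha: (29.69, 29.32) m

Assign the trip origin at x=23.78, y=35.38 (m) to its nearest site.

Eta

Squared distances to each site:
Iota: 263.724; Epsilon: 491.886; Lambda: 196.272; Beta: 798.515; Kappa: 554.752; Mu: 201.380; Gamma: 904.839; Delta: 962.285; Eta: 32.562; Alpha: 71.652.
Minimum at Eta.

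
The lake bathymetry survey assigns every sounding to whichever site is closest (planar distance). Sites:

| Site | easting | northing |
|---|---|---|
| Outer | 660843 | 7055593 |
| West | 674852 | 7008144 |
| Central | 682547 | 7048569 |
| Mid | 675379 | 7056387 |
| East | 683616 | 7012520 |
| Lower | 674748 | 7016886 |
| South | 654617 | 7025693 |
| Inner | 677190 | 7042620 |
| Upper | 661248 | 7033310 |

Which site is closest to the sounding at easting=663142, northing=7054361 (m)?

Outer

Squared distances to each site:
Outer: 6803225.000; West: 2273135189.000; Central: 410101289.000; Mid: 153848845.000; East: 2169853957.000; Lower: 1539074861.000; South: 894529849.000; Inner: 335197385.000; Upper: 446731837.000.
Minimum at Outer.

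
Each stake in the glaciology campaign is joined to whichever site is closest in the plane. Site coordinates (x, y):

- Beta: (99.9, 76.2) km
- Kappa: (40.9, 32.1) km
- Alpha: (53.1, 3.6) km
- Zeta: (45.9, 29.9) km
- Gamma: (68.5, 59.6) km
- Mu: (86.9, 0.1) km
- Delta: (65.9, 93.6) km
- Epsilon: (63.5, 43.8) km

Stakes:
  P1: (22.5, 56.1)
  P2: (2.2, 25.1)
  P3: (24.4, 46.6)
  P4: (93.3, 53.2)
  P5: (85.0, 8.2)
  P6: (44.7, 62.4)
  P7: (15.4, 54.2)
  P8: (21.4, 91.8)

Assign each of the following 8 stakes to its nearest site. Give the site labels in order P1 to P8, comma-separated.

P1 → Kappa (d²=914.56)
P2 → Kappa (d²=1546.69)
P3 → Kappa (d²=482.50)
P4 → Beta (d²=572.56)
P5 → Mu (d²=69.22)
P6 → Gamma (d²=574.28)
P7 → Kappa (d²=1138.66)
P8 → Delta (d²=1983.49)

Kappa, Kappa, Kappa, Beta, Mu, Gamma, Kappa, Delta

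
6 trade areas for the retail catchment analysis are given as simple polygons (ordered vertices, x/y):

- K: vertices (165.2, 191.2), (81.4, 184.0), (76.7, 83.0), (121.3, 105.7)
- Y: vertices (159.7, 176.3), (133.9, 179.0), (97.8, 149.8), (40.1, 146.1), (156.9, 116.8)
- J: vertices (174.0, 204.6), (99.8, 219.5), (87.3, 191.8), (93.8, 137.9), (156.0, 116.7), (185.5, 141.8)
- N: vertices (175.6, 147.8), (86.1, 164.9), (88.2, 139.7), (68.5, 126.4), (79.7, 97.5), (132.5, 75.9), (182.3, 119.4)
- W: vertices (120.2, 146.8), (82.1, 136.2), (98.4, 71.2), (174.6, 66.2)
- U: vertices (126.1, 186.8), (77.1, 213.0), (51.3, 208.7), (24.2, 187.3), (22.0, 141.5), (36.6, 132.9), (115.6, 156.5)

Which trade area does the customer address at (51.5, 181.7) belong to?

Cast a ray rightward from (51.5, 181.7). For each polygon, the edges (by vertex number in listed order) whose endpoints lie on opposite sides of y = 181.7, where each meets that height, and whether that is right or left of the point:
K: 2–3 at x≈81.29 (right), 4–1 at x≈160.32 (right) → 2 crossings.
Y: no edge straddles that height → 0 crossings.
J: 3–4 at x≈88.52 (right), 6–1 at x≈178.19 (right) → 2 crossings.
N: no edge straddles that height → 0 crossings.
W: no edge straddles that height → 0 crossings.
U: 4–5 at x≈23.93 (left), 7–1 at x≈124.33 (right) → 1 crossing.
Only U has an odd count, so the point is inside U.

U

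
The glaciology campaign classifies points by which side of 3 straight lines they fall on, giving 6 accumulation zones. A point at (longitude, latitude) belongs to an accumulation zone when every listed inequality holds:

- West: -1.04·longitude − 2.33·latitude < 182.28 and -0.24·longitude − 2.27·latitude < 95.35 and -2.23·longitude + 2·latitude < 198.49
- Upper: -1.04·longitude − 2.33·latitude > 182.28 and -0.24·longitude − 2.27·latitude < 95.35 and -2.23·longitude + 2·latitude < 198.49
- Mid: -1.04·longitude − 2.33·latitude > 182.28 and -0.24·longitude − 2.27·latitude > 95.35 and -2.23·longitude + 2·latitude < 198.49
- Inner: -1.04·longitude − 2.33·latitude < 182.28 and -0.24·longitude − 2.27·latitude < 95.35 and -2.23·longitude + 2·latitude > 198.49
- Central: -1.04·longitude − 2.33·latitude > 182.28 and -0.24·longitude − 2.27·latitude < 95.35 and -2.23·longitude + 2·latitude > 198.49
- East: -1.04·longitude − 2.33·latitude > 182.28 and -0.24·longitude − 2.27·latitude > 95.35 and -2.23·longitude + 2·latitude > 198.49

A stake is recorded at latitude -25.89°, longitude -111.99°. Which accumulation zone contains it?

West

-1.04·-111.99 − 2.33·-25.89 = 176.793, which is < 182.28
-0.24·-111.99 − 2.27·-25.89 = 85.648, which is < 95.35
-2.23·-111.99 + 2·-25.89 = 197.958, which is < 198.49
This sign pattern matches West.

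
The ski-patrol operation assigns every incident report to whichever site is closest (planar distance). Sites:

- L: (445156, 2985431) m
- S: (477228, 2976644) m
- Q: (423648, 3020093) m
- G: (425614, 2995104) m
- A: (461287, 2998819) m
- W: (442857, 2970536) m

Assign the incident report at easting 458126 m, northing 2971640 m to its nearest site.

W

Squared distances to each site:
L: 358412581.000; S: 389926420.000; Q: 3536425693.000; G: 1607589440.000; A: 748689962.000; W: 234361177.000.
Minimum at W.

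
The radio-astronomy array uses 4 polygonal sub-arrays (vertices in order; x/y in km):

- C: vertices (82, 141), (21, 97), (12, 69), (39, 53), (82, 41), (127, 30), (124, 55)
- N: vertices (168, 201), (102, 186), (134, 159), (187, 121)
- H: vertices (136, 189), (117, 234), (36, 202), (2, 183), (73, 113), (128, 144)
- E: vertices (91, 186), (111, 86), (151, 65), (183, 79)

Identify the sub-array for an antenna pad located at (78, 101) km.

Cast a ray rightward from (78, 101). For each polygon, the edges (by vertex number in listed order) whose endpoints lie on opposite sides of y = 101, where each meets that height, and whether that is right or left of the point:
C: 1–2 at x≈26.5 (left), 7–1 at x≈101.5 (right) → 1 crossing.
N: no edge straddles that height → 0 crossings.
H: no edge straddles that height → 0 crossings.
E: 1–2 at x≈108.0 (right), 4–1 at x≈164.1 (right) → 2 crossings.
Only C has an odd count, so the point is inside C.

C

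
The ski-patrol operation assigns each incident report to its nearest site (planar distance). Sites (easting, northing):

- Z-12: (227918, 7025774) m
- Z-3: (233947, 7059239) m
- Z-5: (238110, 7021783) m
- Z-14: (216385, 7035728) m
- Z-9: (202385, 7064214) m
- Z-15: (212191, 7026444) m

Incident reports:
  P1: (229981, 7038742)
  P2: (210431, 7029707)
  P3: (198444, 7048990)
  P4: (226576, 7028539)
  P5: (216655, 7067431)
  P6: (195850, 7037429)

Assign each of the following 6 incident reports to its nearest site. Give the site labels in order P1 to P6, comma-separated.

Z-12, Z-15, Z-9, Z-12, Z-9, Z-15

P1 → Z-12 (d²=172424993.00)
P2 → Z-15 (d²=13744769.00)
P3 → Z-9 (d²=247301657.00)
P4 → Z-12 (d²=9446189.00)
P5 → Z-9 (d²=213981989.00)
P6 → Z-15 (d²=387698506.00)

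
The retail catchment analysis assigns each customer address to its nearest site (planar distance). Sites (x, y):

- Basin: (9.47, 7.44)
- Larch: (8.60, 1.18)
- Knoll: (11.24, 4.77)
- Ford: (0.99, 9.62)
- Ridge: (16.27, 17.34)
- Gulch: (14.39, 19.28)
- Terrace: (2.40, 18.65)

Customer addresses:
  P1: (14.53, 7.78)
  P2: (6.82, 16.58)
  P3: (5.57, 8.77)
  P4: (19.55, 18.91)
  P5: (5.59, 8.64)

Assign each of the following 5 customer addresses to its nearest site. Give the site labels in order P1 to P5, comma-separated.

Knoll, Terrace, Basin, Ridge, Basin

P1 → Knoll (d²=19.88)
P2 → Terrace (d²=23.82)
P3 → Basin (d²=16.98)
P4 → Ridge (d²=13.22)
P5 → Basin (d²=16.49)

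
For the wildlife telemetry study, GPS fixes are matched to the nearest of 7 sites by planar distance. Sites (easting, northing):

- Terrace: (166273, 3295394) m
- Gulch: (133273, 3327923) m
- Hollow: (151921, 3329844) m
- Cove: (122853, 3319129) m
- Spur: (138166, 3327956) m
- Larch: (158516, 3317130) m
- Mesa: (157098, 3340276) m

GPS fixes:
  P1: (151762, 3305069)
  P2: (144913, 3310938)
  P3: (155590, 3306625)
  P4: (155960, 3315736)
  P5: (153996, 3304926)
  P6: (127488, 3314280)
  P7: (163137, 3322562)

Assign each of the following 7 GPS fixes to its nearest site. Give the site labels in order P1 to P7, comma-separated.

P1 → Larch (d²=191084237.00)
P2 → Larch (d²=223382473.00)
P3 → Larch (d²=118916501.00)
P4 → Larch (d²=8476372.00)
P5 → Larch (d²=169368016.00)
P6 → Cove (d²=44996026.00)
P7 → Larch (d²=50860265.00)

Larch, Larch, Larch, Larch, Larch, Cove, Larch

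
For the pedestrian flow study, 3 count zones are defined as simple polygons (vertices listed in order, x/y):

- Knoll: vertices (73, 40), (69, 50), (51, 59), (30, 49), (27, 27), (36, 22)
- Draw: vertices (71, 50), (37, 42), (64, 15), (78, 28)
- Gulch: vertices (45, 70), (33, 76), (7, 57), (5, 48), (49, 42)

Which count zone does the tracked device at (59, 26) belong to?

Draw

Cast a ray rightward from (59, 26). For each polygon, the edges (by vertex number in listed order) whose endpoints lie on opposite sides of y = 26, where each meets that height, and whether that is right or left of the point:
Knoll: 5–6 at x≈28.8 (left), 6–1 at x≈44.2 (left) → 0 crossings.
Draw: 2–3 at x≈53.0 (left), 3–4 at x≈75.8 (right) → 1 crossing.
Gulch: no edge straddles that height → 0 crossings.
Only Draw has an odd count, so the point is inside Draw.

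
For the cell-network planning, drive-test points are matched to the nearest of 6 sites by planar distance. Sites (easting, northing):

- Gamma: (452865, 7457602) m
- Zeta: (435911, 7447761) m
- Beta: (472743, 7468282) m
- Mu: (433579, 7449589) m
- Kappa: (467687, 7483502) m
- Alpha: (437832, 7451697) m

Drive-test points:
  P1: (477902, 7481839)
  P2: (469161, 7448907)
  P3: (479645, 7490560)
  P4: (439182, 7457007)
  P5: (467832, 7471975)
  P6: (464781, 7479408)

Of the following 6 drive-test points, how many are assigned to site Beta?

P1 → Kappa
P2 → Gamma
P3 → Kappa
P4 → Alpha
P5 → Beta
P6 → Kappa
1 of the 6 goes to Beta.

1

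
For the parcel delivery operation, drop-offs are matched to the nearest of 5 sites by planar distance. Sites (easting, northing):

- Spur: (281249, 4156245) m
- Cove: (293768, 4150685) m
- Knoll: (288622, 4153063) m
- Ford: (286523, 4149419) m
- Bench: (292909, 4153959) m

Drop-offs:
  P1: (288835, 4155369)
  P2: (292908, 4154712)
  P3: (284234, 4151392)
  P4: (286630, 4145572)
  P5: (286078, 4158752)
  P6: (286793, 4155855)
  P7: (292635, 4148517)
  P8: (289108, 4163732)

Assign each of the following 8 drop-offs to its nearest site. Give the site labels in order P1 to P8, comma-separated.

Knoll, Bench, Ford, Ford, Spur, Knoll, Cove, Bench

P1 → Knoll (d²=5363005.00)
P2 → Bench (d²=567010.00)
P3 → Ford (d²=9132250.00)
P4 → Ford (d²=14810858.00)
P5 → Spur (d²=29604290.00)
P6 → Knoll (d²=11140505.00)
P7 → Cove (d²=5983913.00)
P8 → Bench (d²=109959130.00)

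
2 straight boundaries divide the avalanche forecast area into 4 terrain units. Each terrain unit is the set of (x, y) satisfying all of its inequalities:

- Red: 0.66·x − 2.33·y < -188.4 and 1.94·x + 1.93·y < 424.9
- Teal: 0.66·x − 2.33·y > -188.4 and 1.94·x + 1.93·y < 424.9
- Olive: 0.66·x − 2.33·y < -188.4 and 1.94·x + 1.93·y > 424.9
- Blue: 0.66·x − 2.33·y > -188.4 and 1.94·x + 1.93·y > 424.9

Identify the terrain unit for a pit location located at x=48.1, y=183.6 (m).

0.66·48.1 − 2.33·183.6 = -396.042, which is < -188.4
1.94·48.1 + 1.93·183.6 = 447.662, which is > 424.9
This sign pattern matches Olive.

Olive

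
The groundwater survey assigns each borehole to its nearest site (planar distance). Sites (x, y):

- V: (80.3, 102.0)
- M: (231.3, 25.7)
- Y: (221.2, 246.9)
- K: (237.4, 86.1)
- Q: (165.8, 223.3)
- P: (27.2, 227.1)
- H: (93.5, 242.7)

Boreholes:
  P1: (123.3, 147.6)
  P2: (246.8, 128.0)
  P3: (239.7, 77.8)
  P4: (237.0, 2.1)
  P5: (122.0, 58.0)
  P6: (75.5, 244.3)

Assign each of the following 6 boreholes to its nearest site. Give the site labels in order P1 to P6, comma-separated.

V, K, K, M, V, H

P1 → V (d²=3928.36)
P2 → K (d²=1843.97)
P3 → K (d²=74.18)
P4 → M (d²=589.45)
P5 → V (d²=3674.89)
P6 → H (d²=326.56)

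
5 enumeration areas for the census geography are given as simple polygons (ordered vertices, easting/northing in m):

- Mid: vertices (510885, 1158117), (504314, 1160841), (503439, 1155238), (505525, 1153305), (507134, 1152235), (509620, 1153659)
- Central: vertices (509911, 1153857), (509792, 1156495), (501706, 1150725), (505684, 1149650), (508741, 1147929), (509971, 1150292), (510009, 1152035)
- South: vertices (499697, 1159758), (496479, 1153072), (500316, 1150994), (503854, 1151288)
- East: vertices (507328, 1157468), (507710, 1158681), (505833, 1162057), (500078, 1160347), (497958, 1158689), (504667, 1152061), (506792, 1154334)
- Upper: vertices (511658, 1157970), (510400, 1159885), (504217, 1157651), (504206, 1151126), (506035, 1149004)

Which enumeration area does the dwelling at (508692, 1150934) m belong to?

Cast a ray rightward from (508692, 1150934). For each polygon, the edges (by vertex number in listed order) whose endpoints lie on opposite sides of northing = 1150934, where each meets that height, and whether that is right or left of the point:
Mid: no edge straddles that height → 0 crossings.
Central: 2–3 at easting≈501998.9 (left), 6–7 at easting≈509985.0 (right) → 1 crossing.
South: no edge straddles that height → 0 crossings.
East: no edge straddles that height → 0 crossings.
Upper: 4–5 at easting≈504371.5 (left), 5–1 at easting≈507245.4 (left) → 0 crossings.
Only Central has an odd count, so the point is inside Central.

Central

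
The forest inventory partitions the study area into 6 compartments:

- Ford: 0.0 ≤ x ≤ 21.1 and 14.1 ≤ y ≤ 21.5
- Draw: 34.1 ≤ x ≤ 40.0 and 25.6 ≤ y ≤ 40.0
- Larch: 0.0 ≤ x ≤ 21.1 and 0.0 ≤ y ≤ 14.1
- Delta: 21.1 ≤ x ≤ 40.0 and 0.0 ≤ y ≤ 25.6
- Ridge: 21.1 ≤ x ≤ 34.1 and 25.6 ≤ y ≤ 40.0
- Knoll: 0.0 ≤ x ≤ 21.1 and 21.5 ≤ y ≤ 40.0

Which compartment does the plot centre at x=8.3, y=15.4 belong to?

The point has x = 8.3 and y = 15.4.
Only Ford satisfies 0.0 ≤ x ≤ 21.1 and 14.1 ≤ y ≤ 21.5.

Ford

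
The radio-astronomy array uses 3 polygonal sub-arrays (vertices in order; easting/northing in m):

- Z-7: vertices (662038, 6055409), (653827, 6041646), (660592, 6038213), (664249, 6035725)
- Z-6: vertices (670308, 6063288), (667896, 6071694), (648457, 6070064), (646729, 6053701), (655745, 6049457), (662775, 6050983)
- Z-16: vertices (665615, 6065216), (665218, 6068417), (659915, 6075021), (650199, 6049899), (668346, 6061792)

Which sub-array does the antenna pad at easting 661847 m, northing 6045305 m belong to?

Cast a ray rightward from (661847, 6045305). For each polygon, the edges (by vertex number in listed order) whose endpoints lie on opposite sides of northing = 6045305, where each meets that height, and whether that is right or left of the point:
Z-7: 1–2 at easting≈656010.0 (left), 4–1 at easting≈663172.9 (right) → 1 crossing.
Z-6: no edge straddles that height → 0 crossings.
Z-16: no edge straddles that height → 0 crossings.
Only Z-7 has an odd count, so the point is inside Z-7.

Z-7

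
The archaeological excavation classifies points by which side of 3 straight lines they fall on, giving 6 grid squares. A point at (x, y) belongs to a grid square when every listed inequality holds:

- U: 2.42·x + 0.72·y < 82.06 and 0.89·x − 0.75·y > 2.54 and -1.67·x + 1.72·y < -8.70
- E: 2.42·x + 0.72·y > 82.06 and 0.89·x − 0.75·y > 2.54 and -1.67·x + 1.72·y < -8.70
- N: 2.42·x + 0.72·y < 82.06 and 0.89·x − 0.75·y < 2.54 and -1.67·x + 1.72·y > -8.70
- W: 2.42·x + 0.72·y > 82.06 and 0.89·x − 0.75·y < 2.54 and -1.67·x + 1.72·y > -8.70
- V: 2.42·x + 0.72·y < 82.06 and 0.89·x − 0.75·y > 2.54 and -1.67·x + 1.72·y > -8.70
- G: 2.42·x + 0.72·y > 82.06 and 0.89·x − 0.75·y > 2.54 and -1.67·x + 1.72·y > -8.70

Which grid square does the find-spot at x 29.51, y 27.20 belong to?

2.42·29.51 + 0.72·27.20 = 90.998, which is > 82.06
0.89·29.51 − 0.75·27.20 = 5.864, which is > 2.54
-1.67·29.51 + 1.72·27.20 = -2.498, which is > -8.70
This sign pattern matches G.

G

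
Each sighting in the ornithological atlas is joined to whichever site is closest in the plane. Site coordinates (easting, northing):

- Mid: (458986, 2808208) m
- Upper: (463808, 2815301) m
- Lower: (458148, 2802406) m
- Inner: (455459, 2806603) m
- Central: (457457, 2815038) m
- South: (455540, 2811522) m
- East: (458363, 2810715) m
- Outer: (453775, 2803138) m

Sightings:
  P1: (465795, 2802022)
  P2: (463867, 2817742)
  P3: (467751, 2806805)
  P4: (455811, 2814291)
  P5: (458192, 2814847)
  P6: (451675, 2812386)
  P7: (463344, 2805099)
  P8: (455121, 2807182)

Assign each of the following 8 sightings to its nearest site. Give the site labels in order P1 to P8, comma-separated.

P1 → Lower (d²=58624065.00)
P2 → Upper (d²=5961962.00)
P3 → Mid (d²=78793634.00)
P4 → Central (d²=3267325.00)
P5 → Central (d²=576706.00)
P6 → South (d²=15684721.00)
P7 → Mid (d²=28658045.00)
P8 → Inner (d²=449485.00)

Lower, Upper, Mid, Central, Central, South, Mid, Inner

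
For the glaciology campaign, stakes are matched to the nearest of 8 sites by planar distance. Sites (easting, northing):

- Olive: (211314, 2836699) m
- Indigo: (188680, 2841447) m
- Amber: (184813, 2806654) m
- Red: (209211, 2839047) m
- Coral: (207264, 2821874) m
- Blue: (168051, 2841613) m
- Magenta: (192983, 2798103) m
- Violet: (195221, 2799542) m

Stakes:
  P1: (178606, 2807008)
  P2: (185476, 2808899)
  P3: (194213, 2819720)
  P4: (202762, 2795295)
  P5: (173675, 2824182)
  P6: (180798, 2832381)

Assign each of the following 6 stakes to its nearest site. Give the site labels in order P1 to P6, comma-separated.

P1 → Amber (d²=38652165.00)
P2 → Amber (d²=5479594.00)
P3 → Coral (d²=174968317.00)
P4 → Violet (d²=74903690.00)
P5 → Blue (d²=335469137.00)
P6 → Indigo (d²=144318280.00)

Amber, Amber, Coral, Violet, Blue, Indigo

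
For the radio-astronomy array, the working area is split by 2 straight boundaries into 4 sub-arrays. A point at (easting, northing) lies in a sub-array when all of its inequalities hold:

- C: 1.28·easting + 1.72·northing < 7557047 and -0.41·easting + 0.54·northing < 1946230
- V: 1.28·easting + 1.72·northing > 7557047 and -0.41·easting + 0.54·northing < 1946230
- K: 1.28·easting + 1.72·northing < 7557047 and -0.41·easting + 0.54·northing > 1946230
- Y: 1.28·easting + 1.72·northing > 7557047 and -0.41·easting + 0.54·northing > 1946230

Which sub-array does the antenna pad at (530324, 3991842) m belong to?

1.28·530324 + 1.72·3991842 = 7544782.960, which is < 7557047
-0.41·530324 + 0.54·3991842 = 1938161.840, which is < 1946230
This sign pattern matches C.

C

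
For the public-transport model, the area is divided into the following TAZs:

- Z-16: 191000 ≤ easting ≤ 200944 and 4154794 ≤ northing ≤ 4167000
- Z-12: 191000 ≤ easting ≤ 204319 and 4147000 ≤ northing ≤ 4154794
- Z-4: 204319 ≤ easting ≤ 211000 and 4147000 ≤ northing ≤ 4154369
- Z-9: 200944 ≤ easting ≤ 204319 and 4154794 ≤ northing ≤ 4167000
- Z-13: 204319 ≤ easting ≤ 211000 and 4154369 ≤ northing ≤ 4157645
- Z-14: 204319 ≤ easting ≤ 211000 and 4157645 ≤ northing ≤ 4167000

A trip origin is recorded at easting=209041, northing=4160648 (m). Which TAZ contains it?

Z-14

The point has easting = 209041 and northing = 4160648.
Only Z-14 satisfies 204319 ≤ easting ≤ 211000 and 4157645 ≤ northing ≤ 4167000.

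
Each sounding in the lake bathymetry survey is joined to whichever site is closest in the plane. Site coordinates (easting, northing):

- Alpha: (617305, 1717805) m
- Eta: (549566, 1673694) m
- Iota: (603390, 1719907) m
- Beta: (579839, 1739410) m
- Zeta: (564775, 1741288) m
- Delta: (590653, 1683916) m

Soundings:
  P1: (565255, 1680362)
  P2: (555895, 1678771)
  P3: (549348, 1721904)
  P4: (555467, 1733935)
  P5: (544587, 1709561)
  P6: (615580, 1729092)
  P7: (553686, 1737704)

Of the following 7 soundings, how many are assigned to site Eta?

P1 → Eta
P2 → Eta
P3 → Zeta
P4 → Zeta
P5 → Eta
P6 → Alpha
P7 → Zeta
3 of the 7 go to Eta.

3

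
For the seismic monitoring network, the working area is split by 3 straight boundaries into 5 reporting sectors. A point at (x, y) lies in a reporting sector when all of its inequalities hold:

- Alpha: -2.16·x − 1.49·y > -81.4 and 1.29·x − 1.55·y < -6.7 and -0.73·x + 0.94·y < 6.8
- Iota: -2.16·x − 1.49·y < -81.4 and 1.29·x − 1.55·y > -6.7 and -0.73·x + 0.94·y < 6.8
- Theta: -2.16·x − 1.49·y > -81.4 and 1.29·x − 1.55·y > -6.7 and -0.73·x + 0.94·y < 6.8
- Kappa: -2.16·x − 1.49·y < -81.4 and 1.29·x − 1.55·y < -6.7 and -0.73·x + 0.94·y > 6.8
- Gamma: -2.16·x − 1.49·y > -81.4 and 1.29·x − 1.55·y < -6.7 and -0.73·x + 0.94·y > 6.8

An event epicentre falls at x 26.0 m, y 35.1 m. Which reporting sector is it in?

-2.16·26.0 − 1.49·35.1 = -108.459, which is < -81.4
1.29·26.0 − 1.55·35.1 = -20.865, which is < -6.7
-0.73·26.0 + 0.94·35.1 = 14.014, which is > 6.8
This sign pattern matches Kappa.

Kappa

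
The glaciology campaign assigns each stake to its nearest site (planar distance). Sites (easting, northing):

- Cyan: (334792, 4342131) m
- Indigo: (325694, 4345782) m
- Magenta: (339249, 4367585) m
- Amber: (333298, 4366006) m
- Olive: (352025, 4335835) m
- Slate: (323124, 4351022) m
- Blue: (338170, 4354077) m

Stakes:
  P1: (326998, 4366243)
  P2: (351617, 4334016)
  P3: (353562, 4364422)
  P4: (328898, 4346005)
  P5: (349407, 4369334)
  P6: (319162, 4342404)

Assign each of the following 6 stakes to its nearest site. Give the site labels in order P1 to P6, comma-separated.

P1 → Amber (d²=39746169.00)
P2 → Olive (d²=3475225.00)
P3 → Magenta (d²=214866538.00)
P4 → Indigo (d²=10315345.00)
P5 → Magenta (d²=106243965.00)
P6 → Indigo (d²=54077908.00)

Amber, Olive, Magenta, Indigo, Magenta, Indigo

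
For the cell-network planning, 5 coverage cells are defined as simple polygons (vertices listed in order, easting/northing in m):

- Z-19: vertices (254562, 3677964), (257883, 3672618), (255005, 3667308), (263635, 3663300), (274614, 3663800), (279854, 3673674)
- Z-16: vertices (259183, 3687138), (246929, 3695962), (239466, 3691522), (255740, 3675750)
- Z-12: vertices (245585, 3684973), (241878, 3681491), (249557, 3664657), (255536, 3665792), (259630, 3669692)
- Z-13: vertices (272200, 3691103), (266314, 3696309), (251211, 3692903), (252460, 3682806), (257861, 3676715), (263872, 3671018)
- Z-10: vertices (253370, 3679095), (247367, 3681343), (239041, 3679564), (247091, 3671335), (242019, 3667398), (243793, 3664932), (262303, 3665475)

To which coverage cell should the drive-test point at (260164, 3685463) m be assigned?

Cast a ray rightward from (260164, 3685463). For each polygon, the edges (by vertex number in listed order) whose endpoints lie on opposite sides of northing = 3685463, where each meets that height, and whether that is right or left of the point:
Z-19: no edge straddles that height → 0 crossings.
Z-16: 3–4 at easting≈245717.8 (left), 4–1 at easting≈258676.6 (left) → 0 crossings.
Z-12: no edge straddles that height → 0 crossings.
Z-13: 3–4 at easting≈252131.3 (left), 6–1 at easting≈269861.4 (right) → 1 crossing.
Z-10: no edge straddles that height → 0 crossings.
Only Z-13 has an odd count, so the point is inside Z-13.

Z-13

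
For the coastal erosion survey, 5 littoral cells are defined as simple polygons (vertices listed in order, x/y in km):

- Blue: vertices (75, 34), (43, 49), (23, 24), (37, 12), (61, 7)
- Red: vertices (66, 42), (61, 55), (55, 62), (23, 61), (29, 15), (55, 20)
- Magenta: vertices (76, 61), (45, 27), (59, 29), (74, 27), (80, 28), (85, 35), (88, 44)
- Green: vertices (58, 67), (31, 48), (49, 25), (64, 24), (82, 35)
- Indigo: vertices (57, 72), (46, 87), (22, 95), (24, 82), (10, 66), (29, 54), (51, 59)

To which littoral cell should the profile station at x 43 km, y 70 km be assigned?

Cast a ray rightward from (43, 70). For each polygon, the edges (by vertex number in listed order) whose endpoints lie on opposite sides of y = 70, where each meets that height, and whether that is right or left of the point:
Blue: no edge straddles that height → 0 crossings.
Red: no edge straddles that height → 0 crossings.
Magenta: no edge straddles that height → 0 crossings.
Green: no edge straddles that height → 0 crossings.
Indigo: 4–5 at x≈13.5 (left), 7–1 at x≈56.1 (right) → 1 crossing.
Only Indigo has an odd count, so the point is inside Indigo.

Indigo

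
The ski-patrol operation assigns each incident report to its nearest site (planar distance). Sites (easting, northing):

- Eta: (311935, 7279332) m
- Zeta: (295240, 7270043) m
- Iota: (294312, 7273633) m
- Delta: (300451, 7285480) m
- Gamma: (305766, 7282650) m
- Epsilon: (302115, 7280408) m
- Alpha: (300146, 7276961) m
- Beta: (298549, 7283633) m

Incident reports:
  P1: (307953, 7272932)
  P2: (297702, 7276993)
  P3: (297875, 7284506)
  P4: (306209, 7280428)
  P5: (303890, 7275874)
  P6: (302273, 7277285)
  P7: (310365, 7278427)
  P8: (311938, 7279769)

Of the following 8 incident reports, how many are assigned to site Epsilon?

P1 → Eta
P2 → Alpha
P3 → Beta
P4 → Gamma
P5 → Alpha
P6 → Alpha
P7 → Eta
P8 → Eta
0 of the 8 go to Epsilon.

0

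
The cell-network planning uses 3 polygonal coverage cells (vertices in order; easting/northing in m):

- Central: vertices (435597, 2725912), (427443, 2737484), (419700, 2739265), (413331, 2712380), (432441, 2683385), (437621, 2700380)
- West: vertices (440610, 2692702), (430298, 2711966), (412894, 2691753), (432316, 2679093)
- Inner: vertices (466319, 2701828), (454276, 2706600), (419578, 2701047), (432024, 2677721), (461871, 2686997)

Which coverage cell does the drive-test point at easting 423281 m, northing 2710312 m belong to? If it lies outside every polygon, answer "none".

Central

Cast a ray rightward from (423281, 2710312). For each polygon, the edges (by vertex number in listed order) whose endpoints lie on opposite sides of northing = 2710312, where each meets that height, and whether that is right or left of the point:
Central: 4–5 at easting≈414694.0 (left), 6–1 at easting≈436833.7 (right) → 1 crossing.
West: 1–2 at easting≈431183.4 (right), 2–3 at easting≈428873.9 (right) → 2 crossings.
Inner: no edge straddles that height → 0 crossings.
Only Central has an odd count, so the point is inside Central.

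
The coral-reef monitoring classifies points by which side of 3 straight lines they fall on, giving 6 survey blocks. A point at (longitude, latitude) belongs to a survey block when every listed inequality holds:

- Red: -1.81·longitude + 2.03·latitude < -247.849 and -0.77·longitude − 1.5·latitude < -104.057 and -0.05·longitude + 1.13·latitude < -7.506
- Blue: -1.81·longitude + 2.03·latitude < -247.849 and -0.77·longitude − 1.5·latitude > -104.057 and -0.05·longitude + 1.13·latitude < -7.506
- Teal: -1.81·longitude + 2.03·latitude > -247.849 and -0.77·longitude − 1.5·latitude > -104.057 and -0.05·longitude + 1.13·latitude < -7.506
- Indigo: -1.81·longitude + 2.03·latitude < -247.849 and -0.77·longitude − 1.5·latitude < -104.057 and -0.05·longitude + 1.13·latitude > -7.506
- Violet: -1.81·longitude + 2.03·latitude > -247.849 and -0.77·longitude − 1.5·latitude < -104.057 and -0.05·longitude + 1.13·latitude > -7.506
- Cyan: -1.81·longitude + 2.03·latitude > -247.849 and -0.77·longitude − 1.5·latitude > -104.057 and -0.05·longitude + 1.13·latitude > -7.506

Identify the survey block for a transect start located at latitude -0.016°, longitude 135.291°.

Violet

-1.81·135.291 + 2.03·-0.016 = -244.909, which is > -247.849
-0.77·135.291 − 1.5·-0.016 = -104.150, which is < -104.057
-0.05·135.291 + 1.13·-0.016 = -6.783, which is > -7.506
This sign pattern matches Violet.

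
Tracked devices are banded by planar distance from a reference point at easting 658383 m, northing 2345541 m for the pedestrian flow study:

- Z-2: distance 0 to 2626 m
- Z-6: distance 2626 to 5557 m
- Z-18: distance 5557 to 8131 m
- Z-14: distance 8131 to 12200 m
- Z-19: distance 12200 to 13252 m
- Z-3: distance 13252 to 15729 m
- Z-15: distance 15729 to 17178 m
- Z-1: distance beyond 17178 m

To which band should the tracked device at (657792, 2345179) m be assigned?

Distance = √((657792−658383)² + (2345179−2345541)²) = √(349281.000 + 131044.000) = 693.055 m.
0 ≤ 693.055 < 2626 → Z-2.

Z-2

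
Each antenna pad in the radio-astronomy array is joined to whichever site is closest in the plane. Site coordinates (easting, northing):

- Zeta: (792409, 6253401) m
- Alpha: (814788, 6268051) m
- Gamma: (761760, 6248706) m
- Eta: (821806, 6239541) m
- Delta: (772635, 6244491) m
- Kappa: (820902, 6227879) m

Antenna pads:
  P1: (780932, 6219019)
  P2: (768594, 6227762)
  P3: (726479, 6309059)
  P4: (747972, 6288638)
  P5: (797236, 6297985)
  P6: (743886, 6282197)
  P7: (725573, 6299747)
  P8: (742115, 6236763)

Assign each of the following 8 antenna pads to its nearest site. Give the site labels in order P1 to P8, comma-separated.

Delta, Delta, Gamma, Gamma, Alpha, Gamma, Gamma, Gamma

P1 → Delta (d²=717662993.00)
P2 → Delta (d²=296189122.00)
P3 → Gamma (d²=4887233570.00)
P4 → Gamma (d²=1784673568.00)
P5 → Alpha (d²=1204117060.00)
P6 → Gamma (d²=1441126957.00)
P7 → Gamma (d²=3914682650.00)
P8 → Gamma (d²=528561274.00)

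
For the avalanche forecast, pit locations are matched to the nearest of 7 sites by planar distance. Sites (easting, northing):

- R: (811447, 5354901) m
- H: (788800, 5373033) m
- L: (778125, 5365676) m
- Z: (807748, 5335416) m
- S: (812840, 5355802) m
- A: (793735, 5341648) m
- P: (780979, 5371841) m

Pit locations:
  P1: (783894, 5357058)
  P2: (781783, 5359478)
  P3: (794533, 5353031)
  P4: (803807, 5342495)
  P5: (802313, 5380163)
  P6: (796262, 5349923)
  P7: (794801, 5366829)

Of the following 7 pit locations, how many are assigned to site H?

P1 → L
P2 → L
P3 → A
P4 → Z
P5 → H
P6 → A
P7 → H
2 of the 7 go to H.

2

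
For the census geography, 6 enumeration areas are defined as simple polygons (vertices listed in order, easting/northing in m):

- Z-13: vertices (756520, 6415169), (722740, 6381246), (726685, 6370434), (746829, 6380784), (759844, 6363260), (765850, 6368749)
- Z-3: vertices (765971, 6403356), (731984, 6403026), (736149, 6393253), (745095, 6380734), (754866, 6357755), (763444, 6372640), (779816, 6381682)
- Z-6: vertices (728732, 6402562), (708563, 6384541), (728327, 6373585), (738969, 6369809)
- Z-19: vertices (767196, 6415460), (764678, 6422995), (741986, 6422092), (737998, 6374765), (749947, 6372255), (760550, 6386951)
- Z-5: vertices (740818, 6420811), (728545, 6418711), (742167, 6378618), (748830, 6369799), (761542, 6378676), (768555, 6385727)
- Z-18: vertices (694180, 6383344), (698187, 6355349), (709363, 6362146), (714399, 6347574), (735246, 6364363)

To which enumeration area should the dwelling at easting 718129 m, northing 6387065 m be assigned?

Cast a ray rightward from (718129, 6387065). For each polygon, the edges (by vertex number in listed order) whose endpoints lie on opposite sides of northing = 6387065, where each meets that height, and whether that is right or left of the point:
Z-13: 1–2 at easting≈728534.5 (right), 6–1 at easting≈762168.6 (right) → 2 crossings.
Z-3: 3–4 at easting≈740570.9 (right), 7–1 at easting≈776377.4 (right) → 2 crossings.
Z-6: 1–2 at easting≈711387.8 (left), 4–1 at easting≈733575.6 (right) → 1 crossing.
Z-19: 3–4 at easting≈739034.5 (right), 6–1 at easting≈760576.6 (right) → 2 crossings.
Z-5: 2–3 at easting≈739297.0 (right), 6–1 at easting≈767497.2 (right) → 2 crossings.
Z-18: no edge straddles that height → 0 crossings.
Only Z-6 has an odd count, so the point is inside Z-6.

Z-6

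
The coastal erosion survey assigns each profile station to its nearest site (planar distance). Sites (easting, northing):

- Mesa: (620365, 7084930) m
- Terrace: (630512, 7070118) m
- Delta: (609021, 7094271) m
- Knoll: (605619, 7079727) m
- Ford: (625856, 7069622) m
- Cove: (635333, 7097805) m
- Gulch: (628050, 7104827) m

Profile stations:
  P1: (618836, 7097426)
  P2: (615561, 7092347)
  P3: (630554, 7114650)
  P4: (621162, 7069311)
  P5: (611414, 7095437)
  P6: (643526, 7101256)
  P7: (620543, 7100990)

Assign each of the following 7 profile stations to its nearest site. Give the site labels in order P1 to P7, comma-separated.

Delta, Delta, Gulch, Ford, Delta, Cove, Gulch

P1 → Delta (d²=106288250.00)
P2 → Delta (d²=46473376.00)
P3 → Gulch (d²=102761345.00)
P4 → Ford (d²=22130357.00)
P5 → Delta (d²=7086005.00)
P6 → Cove (d²=79034650.00)
P7 → Gulch (d²=71077618.00)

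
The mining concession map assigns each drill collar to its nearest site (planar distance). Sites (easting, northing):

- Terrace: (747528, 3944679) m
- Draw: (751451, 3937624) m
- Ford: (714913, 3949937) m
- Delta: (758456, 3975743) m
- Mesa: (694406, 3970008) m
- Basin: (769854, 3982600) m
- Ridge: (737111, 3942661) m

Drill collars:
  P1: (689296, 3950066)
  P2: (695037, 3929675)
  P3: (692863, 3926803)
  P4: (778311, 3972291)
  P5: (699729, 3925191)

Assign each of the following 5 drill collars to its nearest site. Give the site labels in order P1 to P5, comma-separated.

Mesa, Ford, Ford, Basin, Ford

P1 → Mesa (d²=423795464.00)
P2 → Ford (d²=805604020.00)
P3 → Ford (d²=1021384456.00)
P4 → Basin (d²=177796330.00)
P5 → Ford (d²=842918372.00)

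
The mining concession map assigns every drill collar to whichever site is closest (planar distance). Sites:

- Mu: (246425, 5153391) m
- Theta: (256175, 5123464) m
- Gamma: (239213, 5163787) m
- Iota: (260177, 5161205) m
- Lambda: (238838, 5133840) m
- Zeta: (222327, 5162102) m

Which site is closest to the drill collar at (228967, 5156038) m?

Zeta

Squared distances to each site:
Mu: 311788373.000; Theta: 1801340740.000; Gamma: 165027517.000; Iota: 1000761989.000; Lambda: 590187845.000; Zeta: 80861696.000.
Minimum at Zeta.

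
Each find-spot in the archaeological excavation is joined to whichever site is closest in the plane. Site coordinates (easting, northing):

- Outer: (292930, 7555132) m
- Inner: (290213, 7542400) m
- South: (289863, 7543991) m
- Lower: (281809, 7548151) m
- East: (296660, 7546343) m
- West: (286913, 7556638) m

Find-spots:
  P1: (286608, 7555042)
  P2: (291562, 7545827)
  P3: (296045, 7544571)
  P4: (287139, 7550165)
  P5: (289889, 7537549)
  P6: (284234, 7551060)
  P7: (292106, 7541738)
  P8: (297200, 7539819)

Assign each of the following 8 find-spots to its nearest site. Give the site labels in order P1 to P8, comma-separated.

West, South, East, Lower, Inner, Lower, Inner, East

P1 → West (d²=2640241.00)
P2 → South (d²=6257497.00)
P3 → East (d²=3518209.00)
P4 → Lower (d²=32465096.00)
P5 → Inner (d²=23637177.00)
P6 → Lower (d²=14342906.00)
P7 → Inner (d²=4021693.00)
P8 → East (d²=42854176.00)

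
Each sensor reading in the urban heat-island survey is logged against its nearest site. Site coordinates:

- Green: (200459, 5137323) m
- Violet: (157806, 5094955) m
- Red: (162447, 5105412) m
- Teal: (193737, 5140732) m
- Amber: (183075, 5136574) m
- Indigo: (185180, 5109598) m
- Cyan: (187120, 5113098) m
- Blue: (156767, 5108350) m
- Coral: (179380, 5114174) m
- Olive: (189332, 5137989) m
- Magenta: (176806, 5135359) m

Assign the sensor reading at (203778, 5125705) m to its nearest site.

Squared distances to each site:
Green: 145993685.000; Violet: 3058987284.000; Red: 2120057410.000; Teal: 326632410.000; Amber: 546749370.000; Indigo: 605321053.000; Cyan: 436425413.000; Blue: 2511230146.000; Coral: 728226365.000; Olive: 359583572.000; Magenta: 820688500.000.
Minimum at Green.

Green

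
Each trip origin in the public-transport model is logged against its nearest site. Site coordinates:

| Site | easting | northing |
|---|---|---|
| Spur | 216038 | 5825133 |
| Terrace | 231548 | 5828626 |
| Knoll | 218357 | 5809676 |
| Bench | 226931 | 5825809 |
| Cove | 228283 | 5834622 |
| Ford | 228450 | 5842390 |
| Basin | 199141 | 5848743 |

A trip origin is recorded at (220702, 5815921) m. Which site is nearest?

Squared distances to each site:
Spur: 106613840.000; Terrace: 279052741.000; Knoll: 44499050.000; Bench: 136572985.000; Cove: 407198962.000; Ford: 760639465.000; Basin: 1542160405.000.
Minimum at Knoll.

Knoll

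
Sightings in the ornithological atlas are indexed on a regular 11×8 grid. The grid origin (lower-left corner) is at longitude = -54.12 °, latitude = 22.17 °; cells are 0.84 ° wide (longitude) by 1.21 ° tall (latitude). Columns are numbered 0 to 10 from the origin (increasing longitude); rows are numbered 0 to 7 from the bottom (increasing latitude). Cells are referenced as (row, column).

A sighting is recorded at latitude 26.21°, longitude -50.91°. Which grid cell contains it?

Column index: ⌊(-50.91 − -54.12) / 0.84⌋ = ⌊3.821⌋ = 3
Row offset from origin: ⌊(26.21 − 22.17) / 1.21⌋ = ⌊3.339⌋ = 3 → row 3

(3, 3)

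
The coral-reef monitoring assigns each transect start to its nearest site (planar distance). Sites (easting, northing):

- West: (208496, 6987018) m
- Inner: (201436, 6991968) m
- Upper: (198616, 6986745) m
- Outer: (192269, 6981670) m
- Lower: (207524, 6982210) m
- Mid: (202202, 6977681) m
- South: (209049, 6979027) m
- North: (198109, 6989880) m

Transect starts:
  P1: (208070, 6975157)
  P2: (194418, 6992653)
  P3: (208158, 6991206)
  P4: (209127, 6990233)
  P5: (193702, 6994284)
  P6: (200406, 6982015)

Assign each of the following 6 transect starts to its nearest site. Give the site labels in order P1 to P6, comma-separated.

South, North, West, West, North, Mid

P1 → South (d²=15935341.00)
P2 → North (d²=21313010.00)
P3 → West (d²=17653588.00)
P4 → West (d²=10734386.00)
P5 → North (d²=38816865.00)
P6 → Mid (d²=22009172.00)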